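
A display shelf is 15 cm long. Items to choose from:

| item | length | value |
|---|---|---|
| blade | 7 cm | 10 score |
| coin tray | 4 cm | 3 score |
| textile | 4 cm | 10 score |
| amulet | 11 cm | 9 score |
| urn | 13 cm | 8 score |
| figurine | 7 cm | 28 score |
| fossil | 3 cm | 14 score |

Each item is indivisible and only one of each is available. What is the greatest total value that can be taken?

52 score

Check high-value combinations within 15 cm:
- textile+figurine+fossil: length 4+7+3=14, value 10+28+14=52
- coin tray+figurine+fossil: length 4+7+3=14, value 3+28+14=45
- figurine+fossil: length 7+3=10, value 28+14=42
Best: 52 score.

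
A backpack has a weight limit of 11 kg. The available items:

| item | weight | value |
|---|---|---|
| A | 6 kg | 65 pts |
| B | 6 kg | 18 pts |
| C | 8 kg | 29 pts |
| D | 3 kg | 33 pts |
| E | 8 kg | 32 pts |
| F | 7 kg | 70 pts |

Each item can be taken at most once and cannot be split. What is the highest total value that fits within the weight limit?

Check high-value combinations within 11 kg:
- D+F: weight 3+7=10, value 33+70=103
- A+D: weight 6+3=9, value 65+33=98
- F: weight 7, value 70
- A: weight 6, value 65
Best: 103 pts.

103 pts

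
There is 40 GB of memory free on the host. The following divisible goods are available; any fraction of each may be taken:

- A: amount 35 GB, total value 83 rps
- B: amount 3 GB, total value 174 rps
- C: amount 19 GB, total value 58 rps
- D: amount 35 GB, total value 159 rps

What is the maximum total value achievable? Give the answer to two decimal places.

Take in order of value per unit:
- B (174/3 per unit): all 3 → value 174, running total 174.00
- D (159/35 per unit): all 35 → value 159, running total 333.00
- C (58/19 per unit): 2 of 19 → value 2×58/19 = 6.1053, running total 339.11
Total 339.11.

339.11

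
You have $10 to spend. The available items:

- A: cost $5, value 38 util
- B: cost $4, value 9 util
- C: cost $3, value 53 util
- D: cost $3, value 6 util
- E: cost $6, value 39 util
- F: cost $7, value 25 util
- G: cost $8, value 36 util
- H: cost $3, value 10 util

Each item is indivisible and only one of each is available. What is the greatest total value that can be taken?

92 util

This is a 0/1 knapsack; check combinations near the capacity.
- C+E: cost 3+6=9, value 53+39=92
- A+C: cost 5+3=8, value 38+53=91
- C+F: cost 3+7=10, value 53+25=78
Best: 92 util.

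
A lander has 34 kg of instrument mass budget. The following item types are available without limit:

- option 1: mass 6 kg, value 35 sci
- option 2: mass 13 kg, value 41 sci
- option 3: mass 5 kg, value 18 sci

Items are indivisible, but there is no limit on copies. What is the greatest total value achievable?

176 sci

Best value-per-unit is option 1 at 35/6; filling with it alone gives 5×35 = 175.
Optimal mix: 4×option 1 + 2×option 3 → mass 34, value 176.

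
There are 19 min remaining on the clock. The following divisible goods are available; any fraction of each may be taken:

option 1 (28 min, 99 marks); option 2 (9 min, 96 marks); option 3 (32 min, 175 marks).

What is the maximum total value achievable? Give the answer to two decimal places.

Take in order of value per unit:
- option 2 (96/9 per unit): all 9 → value 96, running total 96.00
- option 3 (175/32 per unit): 10 of 32 → value 10×175/32 = 54.6875, running total 150.69
Total 150.69.

150.69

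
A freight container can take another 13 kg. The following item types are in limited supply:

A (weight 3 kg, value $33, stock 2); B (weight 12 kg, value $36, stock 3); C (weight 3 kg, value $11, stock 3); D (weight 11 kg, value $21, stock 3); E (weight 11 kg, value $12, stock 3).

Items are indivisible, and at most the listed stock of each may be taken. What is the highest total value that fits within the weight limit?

$88

Top feasible selections:
- 2×A + 2×C: weight 12, value 88
- 2×A + 1×C: weight 9, value 77
Best: $88.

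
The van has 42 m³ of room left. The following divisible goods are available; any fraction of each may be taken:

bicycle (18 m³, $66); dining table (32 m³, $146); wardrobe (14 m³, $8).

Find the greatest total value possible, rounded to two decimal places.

Take in order of value per unit:
- dining table (146/32 per unit): all 32 → value 146, running total 146.00
- bicycle (66/18 per unit): 10 of 18 → value 10×66/18 = 36.6667, running total 182.67
Total 182.67.

182.67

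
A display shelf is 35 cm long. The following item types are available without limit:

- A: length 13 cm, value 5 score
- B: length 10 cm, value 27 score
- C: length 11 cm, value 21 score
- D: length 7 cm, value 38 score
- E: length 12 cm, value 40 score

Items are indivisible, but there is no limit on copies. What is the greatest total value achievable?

190 score

Best value-per-unit is D at 38/7, and filling with it alone uses length 5×7=35. No mix of the others beats 5×38 = 190.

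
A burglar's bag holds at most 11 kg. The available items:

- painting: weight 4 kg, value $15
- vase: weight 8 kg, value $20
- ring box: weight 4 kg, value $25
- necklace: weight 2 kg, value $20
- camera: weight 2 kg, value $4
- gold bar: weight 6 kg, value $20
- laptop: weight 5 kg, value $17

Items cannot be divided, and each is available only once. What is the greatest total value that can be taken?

This is a 0/1 knapsack; check combinations near the capacity.
- ring box+necklace+laptop: weight 4+2+5=11, value 25+20+17=62
- painting+ring box+necklace: weight 4+4+2=10, value 15+25+20=60
- painting+necklace+laptop: weight 4+2+5=11, value 15+20+17=52
- ring box+necklace+camera: weight 4+2+2=8, value 25+20+4=49
Best: $62.

$62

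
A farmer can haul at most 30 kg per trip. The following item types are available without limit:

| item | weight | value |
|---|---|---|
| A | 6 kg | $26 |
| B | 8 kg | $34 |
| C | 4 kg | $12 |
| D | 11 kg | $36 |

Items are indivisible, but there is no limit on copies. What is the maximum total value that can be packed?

Best value-per-unit is A at 26/6, and filling with it alone uses weight 5×6=30. No mix of the others beats 5×26 = 130.

$130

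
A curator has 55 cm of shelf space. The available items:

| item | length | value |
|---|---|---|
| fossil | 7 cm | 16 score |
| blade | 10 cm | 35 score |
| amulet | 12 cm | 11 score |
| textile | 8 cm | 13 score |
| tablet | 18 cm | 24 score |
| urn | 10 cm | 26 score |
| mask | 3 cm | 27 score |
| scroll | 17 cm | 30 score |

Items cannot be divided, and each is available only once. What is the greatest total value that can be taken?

147 score

This is a 0/1 knapsack; check combinations near the capacity.
- fossil+blade+textile+urn+mask+scroll: length 7+10+8+10+3+17=55, value 16+35+13+26+27+30=147
- fossil+blade+urn+mask+scroll: length 7+10+10+3+17=47, value 16+35+26+27+30=134
- fossil+blade+tablet+mask+scroll: length 7+10+18+3+17=55, value 16+35+24+27+30=132
- blade+textile+urn+mask+scroll: length 10+8+10+3+17=48, value 35+13+26+27+30=131
- blade+amulet+urn+mask+scroll: length 10+12+10+3+17=52, value 35+11+26+27+30=129
Best: 147 score.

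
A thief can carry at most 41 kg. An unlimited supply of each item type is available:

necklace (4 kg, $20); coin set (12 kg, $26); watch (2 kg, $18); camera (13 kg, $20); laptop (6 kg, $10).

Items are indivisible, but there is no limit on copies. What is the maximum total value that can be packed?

$360

Best value-per-unit is watch at 18/2, and filling with it alone uses weight 20×2=40. No mix of the others beats 20×18 = 360.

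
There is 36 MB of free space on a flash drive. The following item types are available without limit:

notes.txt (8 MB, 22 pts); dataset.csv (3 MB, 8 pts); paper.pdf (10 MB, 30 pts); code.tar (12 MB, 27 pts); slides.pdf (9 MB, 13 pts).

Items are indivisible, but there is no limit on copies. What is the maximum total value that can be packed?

Best value-per-unit is paper.pdf at 30/10; filling with it alone gives 3×30 = 90.
Optimal mix: 2×dataset.csv + 3×paper.pdf → size 36, value 106.

106 pts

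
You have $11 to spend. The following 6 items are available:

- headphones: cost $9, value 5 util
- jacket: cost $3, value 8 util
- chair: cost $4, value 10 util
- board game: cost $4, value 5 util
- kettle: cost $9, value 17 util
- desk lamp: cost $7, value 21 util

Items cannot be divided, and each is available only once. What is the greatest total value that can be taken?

31 util

Check high-value combinations within $11:
- chair+desk lamp: cost 4+7=11, value 10+21=31
- jacket+desk lamp: cost 3+7=10, value 8+21=29
- board game+desk lamp: cost 4+7=11, value 5+21=26
Best: 31 util.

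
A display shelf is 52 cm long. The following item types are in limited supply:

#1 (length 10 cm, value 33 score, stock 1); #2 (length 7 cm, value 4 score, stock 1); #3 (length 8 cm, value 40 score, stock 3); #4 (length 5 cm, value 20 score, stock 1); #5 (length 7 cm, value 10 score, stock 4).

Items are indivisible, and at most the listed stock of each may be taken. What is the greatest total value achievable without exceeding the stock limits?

Best selections within length 52 and stock limits:
- 1×#1 + 3×#3 + 1×#4 + 1×#5: length 46, value 183
- 1×#1 + 1×#2 + 3×#3 + 1×#4: length 46, value 177
Best: 183 score.

183 score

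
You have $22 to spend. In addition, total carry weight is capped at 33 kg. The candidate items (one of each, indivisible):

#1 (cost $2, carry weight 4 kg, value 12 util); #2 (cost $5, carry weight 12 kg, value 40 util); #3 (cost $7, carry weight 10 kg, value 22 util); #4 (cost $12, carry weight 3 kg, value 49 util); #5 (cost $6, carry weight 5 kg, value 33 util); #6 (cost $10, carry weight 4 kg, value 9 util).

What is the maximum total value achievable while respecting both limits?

107 util

Feasible sets respecting both limits:
- #1+#2+#3+#5: cost 20, carry weight 31, value 107
- #1+#2+#4: cost 19, carry weight 19, value 101
- #2+#3+#5: cost 18, carry weight 27, value 95
- #1+#4+#5: cost 20, carry weight 12, value 94
Best: 107 util.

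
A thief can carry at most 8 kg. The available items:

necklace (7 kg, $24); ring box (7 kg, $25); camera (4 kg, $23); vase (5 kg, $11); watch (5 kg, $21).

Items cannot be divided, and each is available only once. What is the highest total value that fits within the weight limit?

This is a 0/1 knapsack; check combinations near the capacity.
- ring box: weight 7, value 25
- necklace: weight 7, value 24
- camera: weight 4, value 23
Best: $25.

$25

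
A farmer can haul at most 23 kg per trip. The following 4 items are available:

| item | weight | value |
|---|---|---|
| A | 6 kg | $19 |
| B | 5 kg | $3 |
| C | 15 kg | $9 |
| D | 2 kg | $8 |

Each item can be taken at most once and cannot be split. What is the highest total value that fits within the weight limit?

$36

Check high-value combinations within 23 kg:
- A+C+D: weight 6+15+2=23, value 19+9+8=36
- A+B+D: weight 6+5+2=13, value 19+3+8=30
- A+C: weight 6+15=21, value 19+9=28
Best: $36.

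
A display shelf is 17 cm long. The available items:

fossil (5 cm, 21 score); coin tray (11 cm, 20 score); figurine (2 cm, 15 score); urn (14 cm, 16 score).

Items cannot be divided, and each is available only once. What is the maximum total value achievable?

41 score

Check high-value combinations within 17 cm:
- fossil+coin tray: length 5+11=16, value 21+20=41
- fossil+figurine: length 5+2=7, value 21+15=36
- coin tray+figurine: length 11+2=13, value 20+15=35
Best: 41 score.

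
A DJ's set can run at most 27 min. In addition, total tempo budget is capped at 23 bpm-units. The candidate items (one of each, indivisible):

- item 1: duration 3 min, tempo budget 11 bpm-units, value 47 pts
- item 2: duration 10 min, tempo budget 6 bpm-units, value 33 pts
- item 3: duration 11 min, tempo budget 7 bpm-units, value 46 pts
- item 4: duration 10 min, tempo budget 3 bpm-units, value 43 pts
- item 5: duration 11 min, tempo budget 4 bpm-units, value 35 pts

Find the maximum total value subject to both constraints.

Feasible sets respecting both limits:
- item 1+item 3+item 4: duration 24, tempo budget 21, value 136
- item 1+item 3+item 5: duration 25, tempo budget 22, value 128
- item 1+item 4+item 5: duration 24, tempo budget 18, value 125
Best: 136 pts.

136 pts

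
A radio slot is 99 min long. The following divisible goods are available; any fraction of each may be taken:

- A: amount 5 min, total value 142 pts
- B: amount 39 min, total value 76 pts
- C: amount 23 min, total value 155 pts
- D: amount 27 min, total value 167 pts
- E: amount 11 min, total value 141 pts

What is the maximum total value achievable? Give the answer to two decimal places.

669.31

Take in order of value per unit:
- A (142/5 per unit): all 5 → value 142, running total 142.00
- E (141/11 per unit): all 11 → value 141, running total 283.00
- C (155/23 per unit): all 23 → value 155, running total 438.00
- D (167/27 per unit): all 27 → value 167, running total 605.00
- B (76/39 per unit): 33 of 39 → value 33×76/39 = 64.3077, running total 669.31
Total 669.31.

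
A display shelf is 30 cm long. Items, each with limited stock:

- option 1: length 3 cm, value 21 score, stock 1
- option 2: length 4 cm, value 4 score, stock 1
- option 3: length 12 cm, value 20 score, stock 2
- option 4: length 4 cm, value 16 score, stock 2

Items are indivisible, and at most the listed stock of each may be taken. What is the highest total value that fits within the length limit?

77 score

Top feasible selections:
- 1×option 1 + 1×option 2 + 1×option 3 + 2×option 4: length 27, value 77
- 1×option 1 + 1×option 3 + 2×option 4: length 23, value 73
- 1×option 1 + 1×option 2 + 1×option 3 + 1×option 4: length 23, value 61
Best: 77 score.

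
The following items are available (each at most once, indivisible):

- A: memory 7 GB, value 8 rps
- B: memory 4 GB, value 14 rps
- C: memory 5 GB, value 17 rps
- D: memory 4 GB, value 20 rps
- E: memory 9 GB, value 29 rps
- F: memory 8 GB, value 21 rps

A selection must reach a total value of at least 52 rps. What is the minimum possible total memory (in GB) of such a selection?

16

Subsets with value ≥ 52, sorted by total memory:
- B+D+F: memory 16, value 55
- B+D+E: memory 17, value 63
- C+D+F: memory 17, value 58
Minimum memory: 16 GB.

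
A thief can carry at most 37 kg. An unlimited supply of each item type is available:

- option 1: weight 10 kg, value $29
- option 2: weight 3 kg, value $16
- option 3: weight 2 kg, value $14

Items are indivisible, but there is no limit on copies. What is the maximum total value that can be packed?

Best value-per-unit is option 3 at 14/2; filling with it alone gives 18×14 = 252.
Optimal mix: 1×option 2 + 17×option 3 → weight 37, value 254.

$254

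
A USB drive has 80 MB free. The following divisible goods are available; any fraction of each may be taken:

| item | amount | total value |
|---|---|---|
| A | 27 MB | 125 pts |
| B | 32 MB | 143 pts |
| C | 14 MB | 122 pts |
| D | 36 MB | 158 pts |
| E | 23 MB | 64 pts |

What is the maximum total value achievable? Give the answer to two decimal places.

Take in order of value per unit:
- C (122/14 per unit): all 14 → value 122, running total 122.00
- A (125/27 per unit): all 27 → value 125, running total 247.00
- B (143/32 per unit): all 32 → value 143, running total 390.00
- D (158/36 per unit): 7 of 36 → value 7×158/36 = 30.7222, running total 420.72
Total 420.72.

420.72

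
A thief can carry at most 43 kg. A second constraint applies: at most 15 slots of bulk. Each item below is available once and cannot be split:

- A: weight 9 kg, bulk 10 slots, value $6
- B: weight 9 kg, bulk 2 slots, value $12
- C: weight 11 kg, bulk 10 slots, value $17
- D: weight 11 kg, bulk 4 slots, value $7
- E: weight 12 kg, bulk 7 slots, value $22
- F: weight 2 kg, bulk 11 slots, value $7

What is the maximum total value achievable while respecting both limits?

Feasible sets respecting both limits:
- B+D+E: weight 32, bulk 13, value 41
- B+E: weight 21, bulk 9, value 34
- B+C: weight 20, bulk 12, value 29
Best: $41.

$41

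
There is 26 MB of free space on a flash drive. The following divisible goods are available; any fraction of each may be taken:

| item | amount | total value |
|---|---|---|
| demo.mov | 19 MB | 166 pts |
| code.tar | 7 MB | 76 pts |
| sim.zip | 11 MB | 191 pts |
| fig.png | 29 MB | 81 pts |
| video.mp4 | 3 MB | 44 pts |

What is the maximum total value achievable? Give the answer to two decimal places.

354.68

Take in order of value per unit:
- sim.zip (191/11 per unit): all 11 → value 191, running total 191.00
- video.mp4 (44/3 per unit): all 3 → value 44, running total 235.00
- code.tar (76/7 per unit): all 7 → value 76, running total 311.00
- demo.mov (166/19 per unit): 5 of 19 → value 5×166/19 = 43.6842, running total 354.68
Total 354.68.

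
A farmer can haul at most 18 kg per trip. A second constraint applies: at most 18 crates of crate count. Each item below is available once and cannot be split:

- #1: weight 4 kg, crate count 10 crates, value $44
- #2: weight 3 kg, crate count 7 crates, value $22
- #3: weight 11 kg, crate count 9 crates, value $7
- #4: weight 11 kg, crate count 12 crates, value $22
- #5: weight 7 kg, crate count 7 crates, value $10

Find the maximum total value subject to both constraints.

Feasible sets respecting both limits:
- #1+#2: weight 7, crate count 17, value 66
- #1+#5: weight 11, crate count 17, value 54
- #1: weight 4, crate count 10, value 44
- #2+#5: weight 10, crate count 14, value 32
Best: $66.

$66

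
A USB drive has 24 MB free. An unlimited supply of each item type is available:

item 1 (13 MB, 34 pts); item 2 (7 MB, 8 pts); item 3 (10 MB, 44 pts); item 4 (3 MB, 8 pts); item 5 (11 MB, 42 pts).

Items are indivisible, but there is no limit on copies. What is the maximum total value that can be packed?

96 pts

Best value-per-unit is item 3 at 44/10; filling with it alone gives 2×44 = 88.
Optimal mix: 2×item 3 + 1×item 4 → size 23, value 96.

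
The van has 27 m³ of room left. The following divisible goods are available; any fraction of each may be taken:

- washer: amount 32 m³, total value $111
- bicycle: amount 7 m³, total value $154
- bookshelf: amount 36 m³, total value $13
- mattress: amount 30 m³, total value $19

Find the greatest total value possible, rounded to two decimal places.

Take in order of value per unit:
- bicycle (154/7 per unit): all 7 → value 154, running total 154.00
- washer (111/32 per unit): 20 of 32 → value 20×111/32 = 69.3750, running total 223.38
Total 223.38.

223.38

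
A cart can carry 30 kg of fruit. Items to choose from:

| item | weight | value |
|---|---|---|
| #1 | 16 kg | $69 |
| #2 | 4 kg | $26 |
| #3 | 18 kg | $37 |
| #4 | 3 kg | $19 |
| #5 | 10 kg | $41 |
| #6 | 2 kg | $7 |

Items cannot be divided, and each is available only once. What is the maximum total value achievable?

$136

Check high-value combinations within 30 kg:
- #1+#2+#5: weight 16+4+10=30, value 69+26+41=136
- #1+#4+#5: weight 16+3+10=29, value 69+19+41=129
- #1+#2+#4+#6: weight 16+4+3+2=25, value 69+26+19+7=121
- #1+#5+#6: weight 16+10+2=28, value 69+41+7=117
- #1+#2+#4: weight 16+4+3=23, value 69+26+19=114
Best: $136.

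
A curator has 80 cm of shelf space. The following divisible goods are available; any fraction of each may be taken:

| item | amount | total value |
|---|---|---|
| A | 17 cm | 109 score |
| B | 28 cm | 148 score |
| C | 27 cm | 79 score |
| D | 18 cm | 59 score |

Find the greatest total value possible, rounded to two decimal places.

Take in order of value per unit:
- A (109/17 per unit): all 17 → value 109, running total 109.00
- B (148/28 per unit): all 28 → value 148, running total 257.00
- D (59/18 per unit): all 18 → value 59, running total 316.00
- C (79/27 per unit): 17 of 27 → value 17×79/27 = 49.7407, running total 365.74
Total 365.74.

365.74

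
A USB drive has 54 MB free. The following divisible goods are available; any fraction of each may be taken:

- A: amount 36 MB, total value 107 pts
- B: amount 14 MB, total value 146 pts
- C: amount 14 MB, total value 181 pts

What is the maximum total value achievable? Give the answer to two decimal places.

404.28

Take in order of value per unit:
- C (181/14 per unit): all 14 → value 181, running total 181.00
- B (146/14 per unit): all 14 → value 146, running total 327.00
- A (107/36 per unit): 26 of 36 → value 26×107/36 = 77.2778, running total 404.28
Total 404.28.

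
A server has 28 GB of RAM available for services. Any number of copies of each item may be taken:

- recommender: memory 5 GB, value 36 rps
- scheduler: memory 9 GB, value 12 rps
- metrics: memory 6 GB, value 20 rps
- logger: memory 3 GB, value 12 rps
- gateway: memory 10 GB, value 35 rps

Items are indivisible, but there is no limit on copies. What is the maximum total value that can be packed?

192 rps

Best value-per-unit is recommender at 36/5; filling with it alone gives 5×36 = 180.
Optimal mix: 5×recommender + 1×logger → memory 28, value 192.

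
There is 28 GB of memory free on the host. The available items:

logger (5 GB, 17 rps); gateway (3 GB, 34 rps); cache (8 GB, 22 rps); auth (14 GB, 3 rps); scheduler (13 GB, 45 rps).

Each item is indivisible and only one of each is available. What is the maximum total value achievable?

This is a 0/1 knapsack; check combinations near the capacity.
- gateway+cache+scheduler: memory 3+8+13=24, value 34+22+45=101
- logger+gateway+scheduler: memory 5+3+13=21, value 17+34+45=96
- logger+cache+scheduler: memory 5+8+13=26, value 17+22+45=84
- gateway+scheduler: memory 3+13=16, value 34+45=79
- logger+gateway+cache: memory 5+3+8=16, value 17+34+22=73
Best: 101 rps.

101 rps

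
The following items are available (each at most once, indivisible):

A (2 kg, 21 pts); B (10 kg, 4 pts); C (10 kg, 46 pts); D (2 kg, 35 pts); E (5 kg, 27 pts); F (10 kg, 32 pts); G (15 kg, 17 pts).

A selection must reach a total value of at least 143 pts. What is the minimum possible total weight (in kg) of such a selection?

Subsets with value ≥ 143, sorted by total weight:
- A+C+D+E+F: weight 29, value 161
- A+C+D+E+G: weight 34, value 146
- B+C+D+E+F: weight 37, value 144
Minimum weight: 29 kg.

29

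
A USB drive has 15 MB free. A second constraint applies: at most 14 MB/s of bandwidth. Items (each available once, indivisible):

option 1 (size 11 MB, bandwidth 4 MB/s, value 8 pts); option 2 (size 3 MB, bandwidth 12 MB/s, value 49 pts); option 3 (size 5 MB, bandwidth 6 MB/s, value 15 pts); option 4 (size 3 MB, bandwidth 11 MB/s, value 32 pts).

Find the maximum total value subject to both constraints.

Feasible sets respecting both limits:
- option 2: size 3, bandwidth 12, value 49
- option 4: size 3, bandwidth 11, value 32
- option 3: size 5, bandwidth 6, value 15
- option 1: size 11, bandwidth 4, value 8
Best: 49 pts.

49 pts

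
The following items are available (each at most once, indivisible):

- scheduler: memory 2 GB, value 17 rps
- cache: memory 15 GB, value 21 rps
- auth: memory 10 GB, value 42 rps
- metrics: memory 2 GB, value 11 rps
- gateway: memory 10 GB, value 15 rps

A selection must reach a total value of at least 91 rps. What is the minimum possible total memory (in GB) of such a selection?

29

Subsets with value ≥ 91, sorted by total memory:
- scheduler+cache+auth+metrics: memory 29, value 91
- scheduler+cache+auth+gateway: memory 37, value 95
- scheduler+cache+auth+metrics+gateway: memory 39, value 106
Minimum memory: 29 GB.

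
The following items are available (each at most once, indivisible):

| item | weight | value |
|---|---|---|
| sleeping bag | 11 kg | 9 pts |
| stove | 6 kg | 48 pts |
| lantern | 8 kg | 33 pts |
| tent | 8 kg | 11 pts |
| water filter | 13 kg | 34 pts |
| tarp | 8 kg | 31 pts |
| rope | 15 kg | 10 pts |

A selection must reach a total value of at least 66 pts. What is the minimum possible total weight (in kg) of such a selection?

14

Subsets with value ≥ 66, sorted by total weight:
- stove+lantern: weight 14, value 81
- stove+tarp: weight 14, value 79
Minimum weight: 14 kg.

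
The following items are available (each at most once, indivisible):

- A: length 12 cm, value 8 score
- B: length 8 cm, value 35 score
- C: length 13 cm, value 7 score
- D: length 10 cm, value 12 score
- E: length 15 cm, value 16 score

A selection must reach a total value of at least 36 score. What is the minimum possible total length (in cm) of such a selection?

Subsets with value ≥ 36, sorted by total length:
- B+D: length 18, value 47
- A+B: length 20, value 43
- B+C: length 21, value 42
Minimum length: 18 cm.

18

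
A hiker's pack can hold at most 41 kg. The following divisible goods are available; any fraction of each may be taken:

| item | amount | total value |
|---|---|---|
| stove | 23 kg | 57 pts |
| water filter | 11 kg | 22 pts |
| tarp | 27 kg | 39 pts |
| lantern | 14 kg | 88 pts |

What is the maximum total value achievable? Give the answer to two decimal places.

Take in order of value per unit:
- lantern (88/14 per unit): all 14 → value 88, running total 88.00
- stove (57/23 per unit): all 23 → value 57, running total 145.00
- water filter (22/11 per unit): 4 of 11 → value 4×22/11 = 8.0000, running total 153.00
Total 153.00.

153.00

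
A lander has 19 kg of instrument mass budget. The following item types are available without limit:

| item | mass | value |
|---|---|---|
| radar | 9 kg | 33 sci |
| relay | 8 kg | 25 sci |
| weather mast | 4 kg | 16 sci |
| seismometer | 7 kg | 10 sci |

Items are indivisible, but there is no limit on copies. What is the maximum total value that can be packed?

Best value-per-unit is weather mast at 16/4; filling with it alone gives 4×16 = 64.
Optimal mix: 2×radar → mass 18, value 66.

66 sci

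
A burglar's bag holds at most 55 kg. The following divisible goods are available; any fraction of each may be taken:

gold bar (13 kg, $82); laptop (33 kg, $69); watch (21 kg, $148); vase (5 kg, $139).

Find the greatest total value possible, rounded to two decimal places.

402.45

Take in order of value per unit:
- vase (139/5 per unit): all 5 → value 139, running total 139.00
- watch (148/21 per unit): all 21 → value 148, running total 287.00
- gold bar (82/13 per unit): all 13 → value 82, running total 369.00
- laptop (69/33 per unit): 16 of 33 → value 16×69/33 = 33.4545, running total 402.45
Total 402.45.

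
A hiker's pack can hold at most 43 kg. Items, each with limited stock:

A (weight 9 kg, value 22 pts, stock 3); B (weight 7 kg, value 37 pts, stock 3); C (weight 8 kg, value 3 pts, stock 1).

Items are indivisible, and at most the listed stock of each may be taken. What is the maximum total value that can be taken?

Top feasible selections:
- 2×A + 3×B: weight 39, value 155
- 3×A + 2×B: weight 41, value 140
- 1×A + 3×B + 1×C: weight 38, value 136
- 1×A + 3×B: weight 30, value 133
Best: 155 pts.

155 pts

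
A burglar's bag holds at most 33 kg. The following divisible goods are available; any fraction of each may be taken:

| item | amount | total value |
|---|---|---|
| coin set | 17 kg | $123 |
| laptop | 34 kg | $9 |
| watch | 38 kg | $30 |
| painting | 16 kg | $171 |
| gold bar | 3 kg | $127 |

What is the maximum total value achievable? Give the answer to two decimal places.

Take in order of value per unit:
- gold bar (127/3 per unit): all 3 → value 127, running total 127.00
- painting (171/16 per unit): all 16 → value 171, running total 298.00
- coin set (123/17 per unit): 14 of 17 → value 14×123/17 = 101.2941, running total 399.29
Total 399.29.

399.29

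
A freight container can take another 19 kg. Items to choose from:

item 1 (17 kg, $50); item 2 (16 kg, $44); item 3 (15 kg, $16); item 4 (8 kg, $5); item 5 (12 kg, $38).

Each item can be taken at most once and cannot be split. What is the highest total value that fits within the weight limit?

$50

Check high-value combinations within 19 kg:
- item 1: weight 17, value 50
- item 2: weight 16, value 44
- item 5: weight 12, value 38
- item 3: weight 15, value 16
- item 4: weight 8, value 5
Best: $50.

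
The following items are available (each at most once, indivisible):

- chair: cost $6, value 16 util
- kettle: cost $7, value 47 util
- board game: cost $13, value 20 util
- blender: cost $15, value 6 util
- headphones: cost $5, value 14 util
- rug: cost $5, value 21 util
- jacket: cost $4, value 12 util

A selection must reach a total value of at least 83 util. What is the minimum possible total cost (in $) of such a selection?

Subsets with value ≥ 83, sorted by total cost:
- chair+kettle+rug: cost 18, value 84
- kettle+headphones+rug+jacket: cost 21, value 94
- chair+kettle+rug+jacket: cost 22, value 96
Minimum cost: 18 $.

18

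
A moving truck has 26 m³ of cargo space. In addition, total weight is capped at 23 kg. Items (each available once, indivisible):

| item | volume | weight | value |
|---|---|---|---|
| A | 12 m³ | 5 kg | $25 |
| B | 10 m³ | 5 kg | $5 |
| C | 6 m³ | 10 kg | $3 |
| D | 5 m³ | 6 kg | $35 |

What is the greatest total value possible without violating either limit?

$63

Feasible sets respecting both limits:
- A+C+D: volume 23, weight 21, value 63
- A+D: volume 17, weight 11, value 60
- B+C+D: volume 21, weight 21, value 43
- B+D: volume 15, weight 11, value 40
Best: $63.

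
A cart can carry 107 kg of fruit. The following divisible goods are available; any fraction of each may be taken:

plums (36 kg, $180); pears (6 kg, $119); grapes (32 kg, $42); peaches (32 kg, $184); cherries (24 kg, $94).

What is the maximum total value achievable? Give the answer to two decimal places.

Take in order of value per unit:
- pears (119/6 per unit): all 6 → value 119, running total 119.00
- peaches (184/32 per unit): all 32 → value 184, running total 303.00
- plums (180/36 per unit): all 36 → value 180, running total 483.00
- cherries (94/24 per unit): all 24 → value 94, running total 577.00
- grapes (42/32 per unit): 9 of 32 → value 9×42/32 = 11.8125, running total 588.81
Total 588.81.

588.81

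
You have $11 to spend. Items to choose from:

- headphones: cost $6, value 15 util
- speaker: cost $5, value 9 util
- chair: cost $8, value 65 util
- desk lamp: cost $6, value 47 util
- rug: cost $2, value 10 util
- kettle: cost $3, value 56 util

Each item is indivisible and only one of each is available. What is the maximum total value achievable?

Check high-value combinations within $11:
- chair+kettle: cost 8+3=11, value 65+56=121
- desk lamp+rug+kettle: cost 6+2+3=11, value 47+10+56=113
- desk lamp+kettle: cost 6+3=9, value 47+56=103
- headphones+rug+kettle: cost 6+2+3=11, value 15+10+56=81
- chair+rug: cost 8+2=10, value 65+10=75
Best: 121 util.

121 util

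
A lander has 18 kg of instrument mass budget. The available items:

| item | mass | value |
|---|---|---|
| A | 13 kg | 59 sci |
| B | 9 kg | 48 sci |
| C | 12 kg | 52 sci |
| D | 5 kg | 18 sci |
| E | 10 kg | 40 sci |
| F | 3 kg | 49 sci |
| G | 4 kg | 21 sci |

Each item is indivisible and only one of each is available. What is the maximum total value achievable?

This is a 0/1 knapsack; check combinations near the capacity.
- B+F+G: mass 9+3+4=16, value 48+49+21=118
- B+D+F: mass 9+5+3=17, value 48+18+49=115
- E+F+G: mass 10+3+4=17, value 40+49+21=110
Best: 118 sci.

118 sci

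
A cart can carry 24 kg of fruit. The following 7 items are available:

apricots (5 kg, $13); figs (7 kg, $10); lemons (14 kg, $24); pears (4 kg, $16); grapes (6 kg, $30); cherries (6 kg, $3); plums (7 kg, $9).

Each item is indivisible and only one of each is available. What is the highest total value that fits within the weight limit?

This is a 0/1 knapsack; check combinations near the capacity.
- lemons+pears+grapes: weight 14+4+6=24, value 24+16+30=70
- apricots+figs+pears+grapes: weight 5+7+4+6=22, value 13+10+16+30=69
- apricots+pears+grapes+plums: weight 5+4+6+7=22, value 13+16+30+9=68
- figs+pears+grapes+plums: weight 7+4+6+7=24, value 10+16+30+9=65
- apricots+pears+grapes+cherries: weight 5+4+6+6=21, value 13+16+30+3=62
Best: $70.

$70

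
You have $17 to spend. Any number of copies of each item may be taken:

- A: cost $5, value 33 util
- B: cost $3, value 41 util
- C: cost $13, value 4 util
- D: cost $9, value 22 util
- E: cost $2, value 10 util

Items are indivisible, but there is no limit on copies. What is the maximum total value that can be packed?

215 util

Best value-per-unit is B at 41/3; filling with it alone gives 5×41 = 205.
Optimal mix: 5×B + 1×E → cost 17, value 215.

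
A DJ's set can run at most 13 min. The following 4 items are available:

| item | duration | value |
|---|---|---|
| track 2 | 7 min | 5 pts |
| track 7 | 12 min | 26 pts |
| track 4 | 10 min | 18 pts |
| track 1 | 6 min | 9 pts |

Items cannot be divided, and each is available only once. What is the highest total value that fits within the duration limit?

Check high-value combinations within 13 min:
- track 7: duration 12, value 26
- track 4: duration 10, value 18
- track 2+track 1: duration 7+6=13, value 5+9=14
Best: 26 pts.

26 pts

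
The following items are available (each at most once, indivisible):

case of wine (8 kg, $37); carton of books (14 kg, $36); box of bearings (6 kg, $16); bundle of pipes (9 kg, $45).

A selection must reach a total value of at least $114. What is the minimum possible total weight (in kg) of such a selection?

Subsets with value ≥ 114, sorted by total weight:
- case of wine+carton of books+bundle of pipes: weight 31, value 118
- case of wine+carton of books+box of bearings+bundle of pipes: weight 37, value 134
Minimum weight: 31 kg.

31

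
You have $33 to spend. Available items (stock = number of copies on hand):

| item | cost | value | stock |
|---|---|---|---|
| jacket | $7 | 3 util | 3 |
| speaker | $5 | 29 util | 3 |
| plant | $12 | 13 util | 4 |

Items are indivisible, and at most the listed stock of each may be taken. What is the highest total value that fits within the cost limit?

Top feasible selections:
- 3×speaker + 1×plant: cost 27, value 100
- 2×jacket + 3×speaker: cost 29, value 93
Best: 100 util.

100 util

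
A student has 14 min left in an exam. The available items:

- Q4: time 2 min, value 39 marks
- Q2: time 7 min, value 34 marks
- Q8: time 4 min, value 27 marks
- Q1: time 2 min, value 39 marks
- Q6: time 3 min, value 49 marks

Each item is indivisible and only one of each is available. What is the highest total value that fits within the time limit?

Check high-value combinations within 14 min:
- Q4+Q2+Q1+Q6: time 2+7+2+3=14, value 39+34+39+49=161
- Q4+Q8+Q1+Q6: time 2+4+2+3=11, value 39+27+39+49=154
- Q4+Q1+Q6: time 2+2+3=7, value 39+39+49=127
- Q4+Q2+Q6: time 2+7+3=12, value 39+34+49=122
Best: 161 marks.

161 marks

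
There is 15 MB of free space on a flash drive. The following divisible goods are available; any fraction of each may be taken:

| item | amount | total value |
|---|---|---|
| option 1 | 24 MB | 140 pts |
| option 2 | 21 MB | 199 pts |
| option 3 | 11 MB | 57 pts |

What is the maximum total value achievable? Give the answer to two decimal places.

142.14

Take in order of value per unit:
- option 2 (199/21 per unit): 15 of 21 → value 15×199/21 = 142.1429, running total 142.14
Total 142.14.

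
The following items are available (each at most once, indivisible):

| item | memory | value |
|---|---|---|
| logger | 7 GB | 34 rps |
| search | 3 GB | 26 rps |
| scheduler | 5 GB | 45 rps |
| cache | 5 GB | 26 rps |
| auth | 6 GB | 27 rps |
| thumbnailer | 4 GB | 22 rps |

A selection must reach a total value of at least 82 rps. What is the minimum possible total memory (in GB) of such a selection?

Subsets with value ≥ 82, sorted by total memory:
- search+scheduler+thumbnailer: memory 12, value 93
- search+scheduler+cache: memory 13, value 97
- search+scheduler+auth: memory 14, value 98
Minimum memory: 12 GB.

12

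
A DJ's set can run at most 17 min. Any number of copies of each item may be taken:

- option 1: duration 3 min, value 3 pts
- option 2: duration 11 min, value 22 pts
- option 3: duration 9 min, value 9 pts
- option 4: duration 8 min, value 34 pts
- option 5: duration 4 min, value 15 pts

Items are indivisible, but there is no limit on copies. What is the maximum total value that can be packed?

68 pts

Best value-per-unit is option 4 at 34/8, and filling with it alone uses duration 2×8=16. No mix of the others beats 2×34 = 68.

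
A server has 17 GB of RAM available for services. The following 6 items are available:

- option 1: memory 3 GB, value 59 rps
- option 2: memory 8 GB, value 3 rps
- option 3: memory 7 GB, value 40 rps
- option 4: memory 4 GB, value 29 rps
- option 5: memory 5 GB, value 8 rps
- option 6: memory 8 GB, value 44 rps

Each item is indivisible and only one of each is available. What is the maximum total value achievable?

132 rps

Check high-value combinations within 17 GB:
- option 1+option 4+option 6: memory 3+4+8=15, value 59+29+44=132
- option 1+option 3+option 4: memory 3+7+4=14, value 59+40+29=128
- option 1+option 5+option 6: memory 3+5+8=16, value 59+8+44=111
Best: 132 rps.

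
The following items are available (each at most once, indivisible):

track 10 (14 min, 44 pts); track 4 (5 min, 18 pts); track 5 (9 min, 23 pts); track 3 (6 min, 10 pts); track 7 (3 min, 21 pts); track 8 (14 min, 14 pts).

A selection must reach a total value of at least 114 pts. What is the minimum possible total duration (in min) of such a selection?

Subsets with value ≥ 114, sorted by total duration:
- track 10+track 4+track 5+track 3+track 7: duration 37, value 116
- track 10+track 4+track 5+track 7+track 8: duration 45, value 120
- track 10+track 4+track 5+track 3+track 7+track 8: duration 51, value 130
Minimum duration: 37 min.

37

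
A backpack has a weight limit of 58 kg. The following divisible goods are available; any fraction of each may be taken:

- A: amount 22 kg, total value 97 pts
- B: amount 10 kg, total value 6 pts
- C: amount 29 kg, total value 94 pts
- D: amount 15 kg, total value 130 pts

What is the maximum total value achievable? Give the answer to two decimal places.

Take in order of value per unit:
- D (130/15 per unit): all 15 → value 130, running total 130.00
- A (97/22 per unit): all 22 → value 97, running total 227.00
- C (94/29 per unit): 21 of 29 → value 21×94/29 = 68.0690, running total 295.07
Total 295.07.

295.07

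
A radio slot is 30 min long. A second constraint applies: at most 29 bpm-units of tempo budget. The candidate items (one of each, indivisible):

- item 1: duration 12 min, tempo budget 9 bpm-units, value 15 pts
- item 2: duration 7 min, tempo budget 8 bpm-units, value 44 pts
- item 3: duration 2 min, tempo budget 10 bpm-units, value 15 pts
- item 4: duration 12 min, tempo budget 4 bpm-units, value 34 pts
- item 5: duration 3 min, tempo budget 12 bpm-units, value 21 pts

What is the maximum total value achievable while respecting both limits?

99 pts

Feasible sets respecting both limits:
- item 2+item 4+item 5: duration 22, tempo budget 24, value 99
- item 2+item 3+item 4: duration 21, tempo budget 22, value 93
- item 1+item 2+item 5: duration 22, tempo budget 29, value 80
- item 2+item 4: duration 19, tempo budget 12, value 78
Best: 99 pts.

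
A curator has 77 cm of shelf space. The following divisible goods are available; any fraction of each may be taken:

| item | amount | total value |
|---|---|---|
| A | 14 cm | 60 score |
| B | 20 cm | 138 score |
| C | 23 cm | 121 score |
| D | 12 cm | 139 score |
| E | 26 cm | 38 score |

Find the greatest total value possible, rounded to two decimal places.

469.69

Take in order of value per unit:
- D (139/12 per unit): all 12 → value 139, running total 139.00
- B (138/20 per unit): all 20 → value 138, running total 277.00
- C (121/23 per unit): all 23 → value 121, running total 398.00
- A (60/14 per unit): all 14 → value 60, running total 458.00
- E (38/26 per unit): 8 of 26 → value 8×38/26 = 11.6923, running total 469.69
Total 469.69.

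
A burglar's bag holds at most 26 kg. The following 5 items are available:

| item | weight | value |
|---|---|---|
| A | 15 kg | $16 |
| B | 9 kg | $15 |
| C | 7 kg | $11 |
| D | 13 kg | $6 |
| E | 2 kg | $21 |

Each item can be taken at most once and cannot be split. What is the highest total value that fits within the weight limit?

This is a 0/1 knapsack; check combinations near the capacity.
- A+B+E: weight 15+9+2=26, value 16+15+21=52
- A+C+E: weight 15+7+2=24, value 16+11+21=48
- B+C+E: weight 9+7+2=18, value 15+11+21=47
- B+D+E: weight 9+13+2=24, value 15+6+21=42
Best: $52.

$52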